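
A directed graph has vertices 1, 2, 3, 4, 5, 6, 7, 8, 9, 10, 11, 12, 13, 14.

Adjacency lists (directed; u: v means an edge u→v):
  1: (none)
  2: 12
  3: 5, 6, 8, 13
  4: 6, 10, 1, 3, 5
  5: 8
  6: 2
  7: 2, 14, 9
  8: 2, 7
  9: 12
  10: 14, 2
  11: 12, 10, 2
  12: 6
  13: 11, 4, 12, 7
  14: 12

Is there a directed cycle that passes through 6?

6 is on a cycle iff 6 can reach itself via ≥1 edge.
6 → 2 → 12 → 6 — yes.

Yes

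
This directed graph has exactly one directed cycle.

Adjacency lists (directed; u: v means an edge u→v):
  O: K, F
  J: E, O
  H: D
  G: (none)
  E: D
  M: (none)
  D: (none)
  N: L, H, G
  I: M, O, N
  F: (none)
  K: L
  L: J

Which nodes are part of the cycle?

DFS with gray/black marking from O:
O gray
  K gray
    L gray
      J gray
        E gray
          D gray
          D black
        E black
        J→O: O is gray → back edge
Back edge closes the cycle O → K → L → J → O; its vertices are {J, K, L, O}.

J, K, L, O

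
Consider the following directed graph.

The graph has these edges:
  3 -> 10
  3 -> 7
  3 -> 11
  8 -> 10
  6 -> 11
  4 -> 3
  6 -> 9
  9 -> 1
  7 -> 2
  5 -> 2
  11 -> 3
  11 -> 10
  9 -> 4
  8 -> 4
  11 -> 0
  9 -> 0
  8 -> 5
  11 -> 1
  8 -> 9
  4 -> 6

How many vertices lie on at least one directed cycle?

5

A vertex is on a directed cycle iff it belongs to a strongly connected component of size ≥ 2 (or has a self-loop).
The vertices on cycles are {3, 4, 6, 9, 11} — 5 in total.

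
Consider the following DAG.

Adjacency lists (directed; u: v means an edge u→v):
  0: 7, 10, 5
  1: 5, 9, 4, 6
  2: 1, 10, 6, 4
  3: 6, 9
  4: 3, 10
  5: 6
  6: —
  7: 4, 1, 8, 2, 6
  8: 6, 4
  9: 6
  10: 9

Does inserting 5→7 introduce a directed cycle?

Adding 5→7 creates a cycle iff 7 can already reach 5.
Path from 7: 7 → 1 → 5.
So 7 → … → 5 → 7 is a cycle.

Yes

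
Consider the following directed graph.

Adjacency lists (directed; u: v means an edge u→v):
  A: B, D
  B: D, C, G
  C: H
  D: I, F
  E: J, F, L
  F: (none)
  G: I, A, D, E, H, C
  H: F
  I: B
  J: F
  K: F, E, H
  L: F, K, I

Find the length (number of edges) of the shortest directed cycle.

3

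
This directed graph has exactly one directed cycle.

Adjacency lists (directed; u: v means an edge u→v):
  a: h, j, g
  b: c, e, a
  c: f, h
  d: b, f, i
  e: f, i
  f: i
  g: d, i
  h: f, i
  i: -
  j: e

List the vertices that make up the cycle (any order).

a, b, d, g

DFS with gray/black marking from b:
b gray
  c gray
    f gray
      i gray
      i black
    f black
    h gray
      h→f: f black — skip
      h→i: i black — skip
    h black
  c black
  e gray
    e→f: f black — skip
    e→i: i black — skip
  e black
  a gray
    a→h: h black — skip
    j gray
      j→e: e black — skip
    j black
    g gray
      d gray
        d→b: b is gray → back edge
Back edge closes the cycle b → a → g → d → b; its vertices are {a, b, d, g}.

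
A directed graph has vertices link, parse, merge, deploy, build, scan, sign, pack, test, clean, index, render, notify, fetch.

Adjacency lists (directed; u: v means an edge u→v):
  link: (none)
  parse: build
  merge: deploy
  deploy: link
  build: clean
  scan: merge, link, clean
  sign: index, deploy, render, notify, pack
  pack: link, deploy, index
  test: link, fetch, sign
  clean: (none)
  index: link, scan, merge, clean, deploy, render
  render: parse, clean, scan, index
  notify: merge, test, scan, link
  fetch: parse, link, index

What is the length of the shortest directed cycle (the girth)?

2

For each vertex v, BFS finds the shortest path from v back to v.
The shortest such closed walk is render → index → render, length 2.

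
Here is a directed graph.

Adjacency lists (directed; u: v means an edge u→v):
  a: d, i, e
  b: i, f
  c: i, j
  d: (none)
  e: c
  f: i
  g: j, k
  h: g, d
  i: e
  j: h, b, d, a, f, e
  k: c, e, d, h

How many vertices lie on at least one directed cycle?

10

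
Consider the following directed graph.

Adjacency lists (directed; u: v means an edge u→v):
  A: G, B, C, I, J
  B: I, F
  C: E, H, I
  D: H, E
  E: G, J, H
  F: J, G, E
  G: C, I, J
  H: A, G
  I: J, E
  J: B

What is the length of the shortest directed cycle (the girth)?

3

For each vertex v, BFS finds the shortest path from v back to v.
The shortest such closed walk is H → G → C → H, length 3.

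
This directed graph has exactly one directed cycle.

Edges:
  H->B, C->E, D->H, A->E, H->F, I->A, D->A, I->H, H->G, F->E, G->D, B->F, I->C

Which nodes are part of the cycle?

DFS with gray/black marking from H:
H gray
  B gray
    F gray
      E gray
      E black
    F black
  B black
  G gray
    D gray
      D→H: H is gray → back edge
Back edge closes the cycle H → G → D → H; its vertices are {D, G, H}.

D, G, H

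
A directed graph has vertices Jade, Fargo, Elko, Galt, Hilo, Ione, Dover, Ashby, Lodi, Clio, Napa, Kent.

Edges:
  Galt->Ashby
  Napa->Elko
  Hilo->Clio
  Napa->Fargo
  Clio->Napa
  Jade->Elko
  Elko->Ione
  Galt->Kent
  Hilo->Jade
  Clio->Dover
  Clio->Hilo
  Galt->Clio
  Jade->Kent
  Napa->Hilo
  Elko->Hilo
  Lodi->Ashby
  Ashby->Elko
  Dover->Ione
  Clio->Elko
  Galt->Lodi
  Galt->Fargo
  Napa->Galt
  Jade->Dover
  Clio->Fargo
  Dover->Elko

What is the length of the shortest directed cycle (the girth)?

For each vertex v, BFS finds the shortest path from v back to v.
The shortest such closed walk is Hilo → Clio → Hilo, length 2.

2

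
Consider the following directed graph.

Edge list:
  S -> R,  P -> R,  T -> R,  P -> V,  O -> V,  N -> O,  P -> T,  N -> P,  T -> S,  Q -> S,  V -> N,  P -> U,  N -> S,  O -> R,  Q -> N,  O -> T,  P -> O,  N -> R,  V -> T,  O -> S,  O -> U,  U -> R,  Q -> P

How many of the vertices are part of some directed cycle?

4

A vertex is on a directed cycle iff it belongs to a strongly connected component of size ≥ 2 (or has a self-loop).
The vertices on cycles are {N, O, P, V} — 4 in total.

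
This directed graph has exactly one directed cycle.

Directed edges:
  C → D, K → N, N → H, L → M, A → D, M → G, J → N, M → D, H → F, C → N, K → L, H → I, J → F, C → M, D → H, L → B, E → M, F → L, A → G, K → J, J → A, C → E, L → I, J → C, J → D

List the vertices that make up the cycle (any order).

D, F, H, L, M

DFS with gray/black marking from L:
L gray
  M gray
    G gray
    G black
    D gray
      H gray
        I gray
        I black
        F gray
          F→L: L is gray → back edge
Back edge closes the cycle L → M → D → H → F → L; its vertices are {D, F, H, L, M}.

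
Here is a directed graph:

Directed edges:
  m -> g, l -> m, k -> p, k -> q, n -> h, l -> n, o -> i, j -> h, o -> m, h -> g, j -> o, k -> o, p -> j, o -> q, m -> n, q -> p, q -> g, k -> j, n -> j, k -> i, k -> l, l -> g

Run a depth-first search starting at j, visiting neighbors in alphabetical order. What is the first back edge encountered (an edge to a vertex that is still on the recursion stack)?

n→j

DFS from j (visiting neighbors in alphabetical order); mark gray on enter, black on exit:
j gray
  h gray
    g gray
    g black
  h black
  o gray
    i gray
    i black
    m gray
      m→g: g black — skip
      n gray
        n→h: h black — skip
        n→j: j is gray → back edge
First back edge: n → j.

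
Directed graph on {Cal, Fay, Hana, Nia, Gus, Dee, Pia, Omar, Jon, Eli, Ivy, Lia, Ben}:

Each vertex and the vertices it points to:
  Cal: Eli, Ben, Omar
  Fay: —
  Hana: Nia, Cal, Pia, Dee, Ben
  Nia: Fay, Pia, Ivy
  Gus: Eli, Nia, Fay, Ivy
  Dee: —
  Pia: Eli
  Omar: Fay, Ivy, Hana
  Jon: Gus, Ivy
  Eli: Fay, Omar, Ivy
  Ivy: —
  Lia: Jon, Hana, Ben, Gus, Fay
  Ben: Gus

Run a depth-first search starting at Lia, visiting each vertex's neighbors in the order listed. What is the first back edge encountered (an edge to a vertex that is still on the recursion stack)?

Pia→Eli

DFS from Lia (visiting each vertex's neighbors in the order listed); mark gray on enter, black on exit:
Lia gray
  Jon gray
    Gus gray
      Eli gray
        Fay gray
        Fay black
        Omar gray
          Omar→Fay: Fay black — skip
          Ivy gray
          Ivy black
          Hana gray
            Nia gray
              Nia→Fay: Fay black — skip
              Pia gray
                Pia→Eli: Eli is gray → back edge
First back edge: Pia → Eli.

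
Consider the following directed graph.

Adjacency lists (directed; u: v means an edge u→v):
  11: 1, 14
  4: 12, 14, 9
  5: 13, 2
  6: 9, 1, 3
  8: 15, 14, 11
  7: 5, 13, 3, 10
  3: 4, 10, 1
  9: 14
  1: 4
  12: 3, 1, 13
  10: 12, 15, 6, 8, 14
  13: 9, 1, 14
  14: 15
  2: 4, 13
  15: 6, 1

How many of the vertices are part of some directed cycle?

12

A vertex is on a directed cycle iff it belongs to a strongly connected component of size ≥ 2 (or has a self-loop).
The vertices on cycles are {1, 3, 4, 6, 8, 9, 10, 11, 12, 13, 14, 15} — 12 in total.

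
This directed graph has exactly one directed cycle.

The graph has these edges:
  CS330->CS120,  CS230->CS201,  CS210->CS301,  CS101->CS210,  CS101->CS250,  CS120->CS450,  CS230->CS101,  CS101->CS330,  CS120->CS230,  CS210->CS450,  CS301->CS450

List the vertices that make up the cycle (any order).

DFS with gray/black marking from CS230:
CS230 gray
  CS101 gray
    CS210 gray
      CS301 gray
        CS450 gray
        CS450 black
      CS301 black
      CS210→CS450: CS450 black — skip
    CS210 black
    CS250 gray
    CS250 black
    CS330 gray
      CS120 gray
        CS120→CS230: CS230 is gray → back edge
Back edge closes the cycle CS230 → CS101 → CS330 → CS120 → CS230; its vertices are {CS101, CS120, CS230, CS330}.

CS101, CS120, CS230, CS330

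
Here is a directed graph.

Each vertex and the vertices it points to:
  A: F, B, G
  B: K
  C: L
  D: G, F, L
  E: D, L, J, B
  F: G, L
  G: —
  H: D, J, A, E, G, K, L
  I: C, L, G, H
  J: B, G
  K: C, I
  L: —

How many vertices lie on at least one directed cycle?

A vertex is on a directed cycle iff it belongs to a strongly connected component of size ≥ 2 (or has a self-loop).
The vertices on cycles are {A, B, E, H, I, J, K} — 7 in total.

7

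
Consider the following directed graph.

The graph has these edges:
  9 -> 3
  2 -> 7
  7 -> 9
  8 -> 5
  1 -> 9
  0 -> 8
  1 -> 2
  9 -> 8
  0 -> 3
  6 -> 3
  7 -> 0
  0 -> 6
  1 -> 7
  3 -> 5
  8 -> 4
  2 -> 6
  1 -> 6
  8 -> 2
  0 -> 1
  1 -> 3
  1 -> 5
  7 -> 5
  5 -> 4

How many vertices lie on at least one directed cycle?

6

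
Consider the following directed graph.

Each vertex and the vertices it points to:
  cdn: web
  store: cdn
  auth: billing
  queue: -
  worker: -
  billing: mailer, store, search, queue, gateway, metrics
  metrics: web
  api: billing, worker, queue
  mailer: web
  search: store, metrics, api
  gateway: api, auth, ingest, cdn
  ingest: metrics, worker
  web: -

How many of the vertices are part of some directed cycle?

5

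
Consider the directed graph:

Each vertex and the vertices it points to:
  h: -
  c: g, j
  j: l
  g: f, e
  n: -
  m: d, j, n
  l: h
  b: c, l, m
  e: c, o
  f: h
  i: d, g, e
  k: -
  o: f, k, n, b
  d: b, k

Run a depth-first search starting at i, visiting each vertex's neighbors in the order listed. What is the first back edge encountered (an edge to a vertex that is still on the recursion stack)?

DFS from i (visiting each vertex's neighbors in the order listed); mark gray on enter, black on exit:
i gray
  d gray
    b gray
      c gray
        g gray
          f gray
            h gray
            h black
          f black
          e gray
            e→c: c is gray → back edge
First back edge: e → c.

e->c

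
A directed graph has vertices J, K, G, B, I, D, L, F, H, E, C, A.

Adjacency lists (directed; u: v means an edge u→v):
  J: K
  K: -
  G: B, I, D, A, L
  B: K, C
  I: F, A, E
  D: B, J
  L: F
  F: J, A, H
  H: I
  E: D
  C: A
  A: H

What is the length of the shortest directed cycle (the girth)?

3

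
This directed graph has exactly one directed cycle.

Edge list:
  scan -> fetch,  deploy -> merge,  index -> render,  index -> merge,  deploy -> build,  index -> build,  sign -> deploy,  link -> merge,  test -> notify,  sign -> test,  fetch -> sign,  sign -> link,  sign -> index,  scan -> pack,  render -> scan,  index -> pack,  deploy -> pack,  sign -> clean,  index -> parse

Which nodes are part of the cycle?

scan, sign, fetch, index, render

DFS with gray/black marking from sign:
sign gray
  link gray
    merge gray
    merge black
  link black
  deploy gray
    build gray
    build black
    pack gray
    pack black
    deploy→merge: merge black — skip
  deploy black
  index gray
    index→build: build black — skip
    index→merge: merge black — skip
    index→pack: pack black — skip
    parse gray
    parse black
    render gray
      scan gray
        fetch gray
          fetch→sign: sign is gray → back edge
Back edge closes the cycle sign → index → render → scan → fetch → sign; its vertices are {scan, sign, fetch, index, render}.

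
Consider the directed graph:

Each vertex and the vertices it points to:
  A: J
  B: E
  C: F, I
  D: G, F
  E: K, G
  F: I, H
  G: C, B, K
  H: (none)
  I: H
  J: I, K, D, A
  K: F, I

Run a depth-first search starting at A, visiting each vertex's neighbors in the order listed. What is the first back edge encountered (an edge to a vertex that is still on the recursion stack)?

E->G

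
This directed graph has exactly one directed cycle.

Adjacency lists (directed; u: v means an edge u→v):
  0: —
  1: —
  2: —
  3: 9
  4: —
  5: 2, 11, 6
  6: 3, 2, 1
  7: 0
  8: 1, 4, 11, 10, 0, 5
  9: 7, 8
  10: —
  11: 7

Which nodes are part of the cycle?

3, 5, 6, 8, 9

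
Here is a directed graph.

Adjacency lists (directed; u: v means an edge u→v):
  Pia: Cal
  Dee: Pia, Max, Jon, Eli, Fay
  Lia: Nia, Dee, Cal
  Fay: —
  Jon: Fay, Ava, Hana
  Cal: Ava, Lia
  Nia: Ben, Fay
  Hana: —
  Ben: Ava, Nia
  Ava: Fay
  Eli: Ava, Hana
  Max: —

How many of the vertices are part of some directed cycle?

6

A vertex is on a directed cycle iff it belongs to a strongly connected component of size ≥ 2 (or has a self-loop).
The vertices on cycles are {Ben, Cal, Dee, Lia, Nia, Pia} — 6 in total.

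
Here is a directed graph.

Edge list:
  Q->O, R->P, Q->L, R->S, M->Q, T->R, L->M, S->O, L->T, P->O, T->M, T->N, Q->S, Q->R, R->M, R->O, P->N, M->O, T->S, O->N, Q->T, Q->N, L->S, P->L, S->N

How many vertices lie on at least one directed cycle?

A vertex is on a directed cycle iff it belongs to a strongly connected component of size ≥ 2 (or has a self-loop).
The vertices on cycles are {L, M, P, Q, R, T} — 6 in total.

6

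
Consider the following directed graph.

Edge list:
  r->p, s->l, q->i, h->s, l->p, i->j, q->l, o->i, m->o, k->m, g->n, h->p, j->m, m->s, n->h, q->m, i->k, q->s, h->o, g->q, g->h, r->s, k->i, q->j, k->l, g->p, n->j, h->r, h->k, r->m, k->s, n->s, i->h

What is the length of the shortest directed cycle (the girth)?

2

For each vertex v, BFS finds the shortest path from v back to v.
The shortest such closed walk is i → k → i, length 2.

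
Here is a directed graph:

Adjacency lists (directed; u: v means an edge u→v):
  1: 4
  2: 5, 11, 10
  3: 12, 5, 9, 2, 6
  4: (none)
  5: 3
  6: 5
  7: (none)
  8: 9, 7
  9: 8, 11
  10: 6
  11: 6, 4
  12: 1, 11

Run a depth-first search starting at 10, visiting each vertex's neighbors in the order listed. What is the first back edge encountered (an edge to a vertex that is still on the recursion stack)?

DFS from 10 (visiting each vertex's neighbors in the order listed); mark gray on enter, black on exit:
10 gray
  6 gray
    5 gray
      3 gray
        12 gray
          1 gray
            4 gray
            4 black
          1 black
          11 gray
            11→6: 6 is gray → back edge
First back edge: 11 → 6.

11→6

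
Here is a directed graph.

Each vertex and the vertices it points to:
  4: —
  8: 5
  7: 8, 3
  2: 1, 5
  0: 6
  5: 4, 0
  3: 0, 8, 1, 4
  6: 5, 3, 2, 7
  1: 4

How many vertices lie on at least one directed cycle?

7

A vertex is on a directed cycle iff it belongs to a strongly connected component of size ≥ 2 (or has a self-loop).
The vertices on cycles are {0, 2, 3, 5, 6, 7, 8} — 7 in total.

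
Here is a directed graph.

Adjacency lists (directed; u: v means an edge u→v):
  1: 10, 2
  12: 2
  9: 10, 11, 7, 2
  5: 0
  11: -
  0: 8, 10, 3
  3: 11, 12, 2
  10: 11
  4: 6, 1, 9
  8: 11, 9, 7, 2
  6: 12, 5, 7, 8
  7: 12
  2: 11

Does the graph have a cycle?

No

DFS with white/gray/black marking, starting from 6:
6 gray
  12 gray
    2 gray
      11 gray
      11 black
    2 black
  12 black
  5 gray
    0 gray
      8 gray
        8→11: 11 black — skip
        9 gray
          10 gray
            10→11: 11 black — skip
          10 black
          9→11: 11 black — skip
          7 gray
            7→12: 12 black — skip
          7 black
          9→2: 2 black — skip
        9 black
        8→7: 7 black — skip
        8→2: 2 black — skip
      8 black
      0→10: 10 black — skip
      3 gray
        3→11: 11 black — skip
        3→12: 12 black — skip
        3→2: 2 black — skip
      3 black
    0 black
  5 black
  6→7: 7 black — skip
  6→8: 8 black — skip
6 black
1 gray
  1→10: 10 black — skip
  1→2: 2 black — skip
1 black
4 gray
  4→6: 6 black — skip
  4→1: 1 black — skip
  4→9: 9 black — skip
4 black
Every edge goes to a white or black vertex — no back edge, so the graph is acyclic.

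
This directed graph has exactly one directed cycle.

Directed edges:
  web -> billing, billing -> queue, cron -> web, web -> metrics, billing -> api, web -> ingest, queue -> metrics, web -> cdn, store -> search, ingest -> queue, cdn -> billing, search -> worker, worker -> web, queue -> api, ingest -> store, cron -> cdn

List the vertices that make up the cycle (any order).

web, store, ingest, search, worker

DFS with gray/black marking from web:
web gray
  billing gray
    queue gray
      metrics gray
      metrics black
      api gray
      api black
    queue black
    billing→api: api black — skip
  billing black
  ingest gray
    ingest→queue: queue black — skip
    store gray
      search gray
        worker gray
          worker→web: web is gray → back edge
Back edge closes the cycle web → ingest → store → search → worker → web; its vertices are {web, store, ingest, search, worker}.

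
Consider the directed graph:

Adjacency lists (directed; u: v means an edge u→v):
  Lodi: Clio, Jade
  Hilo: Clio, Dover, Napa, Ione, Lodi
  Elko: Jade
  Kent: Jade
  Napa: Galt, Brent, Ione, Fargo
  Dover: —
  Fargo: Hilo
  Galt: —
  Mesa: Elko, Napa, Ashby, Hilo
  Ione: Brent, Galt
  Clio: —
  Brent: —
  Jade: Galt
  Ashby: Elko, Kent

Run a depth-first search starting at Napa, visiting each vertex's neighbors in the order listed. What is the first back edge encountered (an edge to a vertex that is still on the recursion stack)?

DFS from Napa (visiting each vertex's neighbors in the order listed); mark gray on enter, black on exit:
Napa gray
  Galt gray
  Galt black
  Brent gray
  Brent black
  Ione gray
    Ione→Brent: Brent black — skip
    Ione→Galt: Galt black — skip
  Ione black
  Fargo gray
    Hilo gray
      Clio gray
      Clio black
      Dover gray
      Dover black
      Hilo→Napa: Napa is gray → back edge
First back edge: Hilo → Napa.

Hilo->Napa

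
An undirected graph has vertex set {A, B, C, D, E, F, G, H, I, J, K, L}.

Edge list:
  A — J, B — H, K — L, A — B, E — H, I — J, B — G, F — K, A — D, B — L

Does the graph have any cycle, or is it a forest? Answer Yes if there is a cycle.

No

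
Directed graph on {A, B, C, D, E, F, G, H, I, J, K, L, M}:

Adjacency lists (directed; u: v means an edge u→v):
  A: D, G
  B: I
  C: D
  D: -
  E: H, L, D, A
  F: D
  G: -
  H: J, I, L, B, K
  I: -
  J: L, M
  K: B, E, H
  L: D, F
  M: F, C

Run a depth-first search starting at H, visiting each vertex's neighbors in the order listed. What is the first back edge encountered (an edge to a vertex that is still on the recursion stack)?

E->H

DFS from H (visiting each vertex's neighbors in the order listed); mark gray on enter, black on exit:
H gray
  J gray
    L gray
      D gray
      D black
      F gray
        F→D: D black — skip
      F black
    L black
    M gray
      M→F: F black — skip
      C gray
        C→D: D black — skip
      C black
    M black
  J black
  I gray
  I black
  H→L: L black — skip
  B gray
    B→I: I black — skip
  B black
  K gray
    K→B: B black — skip
    E gray
      E→H: H is gray → back edge
First back edge: E → H.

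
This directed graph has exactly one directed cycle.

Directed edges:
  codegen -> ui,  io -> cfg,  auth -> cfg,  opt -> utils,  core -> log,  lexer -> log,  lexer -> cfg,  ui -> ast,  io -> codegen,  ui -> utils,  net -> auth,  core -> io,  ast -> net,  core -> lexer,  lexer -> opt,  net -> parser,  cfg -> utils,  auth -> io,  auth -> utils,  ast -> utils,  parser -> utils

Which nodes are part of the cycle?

DFS with gray/black marking from io:
io gray
  cfg gray
    utils gray
    utils black
  cfg black
  codegen gray
    ui gray
      ast gray
        ast→utils: utils black — skip
        net gray
          parser gray
            parser→utils: utils black — skip
          parser black
          auth gray
            auth→utils: utils black — skip
            auth→cfg: cfg black — skip
            auth→io: io is gray → back edge
Back edge closes the cycle io → codegen → ui → ast → net → auth → io; its vertices are {io, ui, ast, net, auth, codegen}.

io, ui, ast, net, auth, codegen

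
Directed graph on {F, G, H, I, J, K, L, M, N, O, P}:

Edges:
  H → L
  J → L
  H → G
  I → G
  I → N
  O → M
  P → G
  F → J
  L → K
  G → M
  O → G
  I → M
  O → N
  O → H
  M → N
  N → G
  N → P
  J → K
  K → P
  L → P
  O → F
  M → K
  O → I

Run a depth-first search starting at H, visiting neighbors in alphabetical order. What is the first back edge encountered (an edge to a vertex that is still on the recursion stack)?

P->G

DFS from H (visiting neighbors in alphabetical order); mark gray on enter, black on exit:
H gray
  G gray
    M gray
      K gray
        P gray
          P→G: G is gray → back edge
First back edge: P → G.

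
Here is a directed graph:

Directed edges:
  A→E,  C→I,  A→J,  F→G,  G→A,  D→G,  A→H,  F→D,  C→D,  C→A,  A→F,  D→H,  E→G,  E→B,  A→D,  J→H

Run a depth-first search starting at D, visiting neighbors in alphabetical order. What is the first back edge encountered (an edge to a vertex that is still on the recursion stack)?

A→D

DFS from D (visiting neighbors in alphabetical order); mark gray on enter, black on exit:
D gray
  G gray
    A gray
      A→D: D is gray → back edge
First back edge: A → D.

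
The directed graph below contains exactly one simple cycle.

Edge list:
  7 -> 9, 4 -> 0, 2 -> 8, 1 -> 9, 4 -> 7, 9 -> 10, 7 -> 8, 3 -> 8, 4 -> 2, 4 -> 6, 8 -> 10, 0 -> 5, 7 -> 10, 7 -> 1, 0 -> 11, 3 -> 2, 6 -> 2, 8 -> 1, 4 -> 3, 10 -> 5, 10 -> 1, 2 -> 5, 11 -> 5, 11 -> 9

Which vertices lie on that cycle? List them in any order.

DFS with gray/black marking from 9:
9 gray
  10 gray
    5 gray
    5 black
    1 gray
      1→9: 9 is gray → back edge
Back edge closes the cycle 9 → 10 → 1 → 9; its vertices are {1, 9, 10}.

1, 9, 10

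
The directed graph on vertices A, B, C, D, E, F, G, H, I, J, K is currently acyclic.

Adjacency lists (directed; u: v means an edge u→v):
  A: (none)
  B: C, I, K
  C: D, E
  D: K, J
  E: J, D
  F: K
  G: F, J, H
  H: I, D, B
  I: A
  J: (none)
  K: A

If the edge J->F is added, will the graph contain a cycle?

Adding J→F creates a cycle iff F can already reach J.
Explore from F: no path reaches J. The graph stays acyclic.

No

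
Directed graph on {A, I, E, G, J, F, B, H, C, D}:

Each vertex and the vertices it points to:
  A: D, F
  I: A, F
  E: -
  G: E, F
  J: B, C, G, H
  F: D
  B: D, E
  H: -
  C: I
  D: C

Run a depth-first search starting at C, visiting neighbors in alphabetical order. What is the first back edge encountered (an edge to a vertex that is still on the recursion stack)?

DFS from C (visiting neighbors in alphabetical order); mark gray on enter, black on exit:
C gray
  I gray
    A gray
      D gray
        D→C: C is gray → back edge
First back edge: D → C.

D->C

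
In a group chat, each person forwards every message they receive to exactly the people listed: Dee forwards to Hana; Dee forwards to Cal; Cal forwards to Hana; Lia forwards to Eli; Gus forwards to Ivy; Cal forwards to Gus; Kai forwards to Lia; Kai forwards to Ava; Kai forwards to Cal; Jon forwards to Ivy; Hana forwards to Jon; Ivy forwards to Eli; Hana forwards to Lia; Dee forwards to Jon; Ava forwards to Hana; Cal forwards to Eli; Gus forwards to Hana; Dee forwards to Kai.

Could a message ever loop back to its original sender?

No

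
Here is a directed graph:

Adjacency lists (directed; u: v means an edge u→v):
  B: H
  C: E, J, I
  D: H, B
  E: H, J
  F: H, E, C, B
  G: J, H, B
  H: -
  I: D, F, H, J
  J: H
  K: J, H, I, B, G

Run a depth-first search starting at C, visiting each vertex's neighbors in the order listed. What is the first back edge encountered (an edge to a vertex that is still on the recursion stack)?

F->C

DFS from C (visiting each vertex's neighbors in the order listed); mark gray on enter, black on exit:
C gray
  E gray
    H gray
    H black
    J gray
      J→H: H black — skip
    J black
  E black
  C→J: J black — skip
  I gray
    D gray
      D→H: H black — skip
      B gray
        B→H: H black — skip
      B black
    D black
    F gray
      F→H: H black — skip
      F→E: E black — skip
      F→C: C is gray → back edge
First back edge: F → C.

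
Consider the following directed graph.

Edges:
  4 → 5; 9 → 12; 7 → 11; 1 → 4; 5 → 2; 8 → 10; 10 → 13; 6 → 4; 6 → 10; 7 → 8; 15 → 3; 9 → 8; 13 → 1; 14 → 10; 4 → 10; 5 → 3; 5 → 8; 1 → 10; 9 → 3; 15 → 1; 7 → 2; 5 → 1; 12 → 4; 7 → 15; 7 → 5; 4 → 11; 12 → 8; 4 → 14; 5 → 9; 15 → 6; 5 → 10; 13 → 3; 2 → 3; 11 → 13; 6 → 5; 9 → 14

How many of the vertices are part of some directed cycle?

10

A vertex is on a directed cycle iff it belongs to a strongly connected component of size ≥ 2 (or has a self-loop).
The vertices on cycles are {1, 4, 5, 8, 9, 10, 11, 12, 13, 14} — 10 in total.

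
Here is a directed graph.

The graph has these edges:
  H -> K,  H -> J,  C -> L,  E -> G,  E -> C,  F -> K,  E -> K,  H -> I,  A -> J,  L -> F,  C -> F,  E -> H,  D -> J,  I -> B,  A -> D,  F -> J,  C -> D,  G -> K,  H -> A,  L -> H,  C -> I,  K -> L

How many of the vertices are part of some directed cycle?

4

A vertex is on a directed cycle iff it belongs to a strongly connected component of size ≥ 2 (or has a self-loop).
The vertices on cycles are {F, H, K, L} — 4 in total.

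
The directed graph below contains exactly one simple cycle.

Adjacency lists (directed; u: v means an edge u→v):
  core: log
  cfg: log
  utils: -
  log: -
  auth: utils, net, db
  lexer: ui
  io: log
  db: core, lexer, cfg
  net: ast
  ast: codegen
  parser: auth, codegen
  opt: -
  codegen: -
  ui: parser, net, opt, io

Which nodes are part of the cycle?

DFS with gray/black marking from auth:
auth gray
  utils gray
  utils black
  net gray
    ast gray
      codegen gray
      codegen black
    ast black
  net black
  db gray
    core gray
      log gray
      log black
    core black
    lexer gray
      ui gray
        parser gray
          parser→auth: auth is gray → back edge
Back edge closes the cycle auth → db → lexer → ui → parser → auth; its vertices are {db, ui, auth, lexer, parser}.

db, ui, auth, lexer, parser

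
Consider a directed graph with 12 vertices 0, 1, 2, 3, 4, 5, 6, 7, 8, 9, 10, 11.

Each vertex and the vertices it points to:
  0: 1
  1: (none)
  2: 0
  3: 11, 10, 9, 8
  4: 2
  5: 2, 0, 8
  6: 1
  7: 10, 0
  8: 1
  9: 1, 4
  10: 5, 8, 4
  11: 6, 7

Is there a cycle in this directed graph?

No

DFS with white/gray/black marking, starting from 10:
10 gray
  5 gray
    2 gray
      0 gray
        1 gray
        1 black
      0 black
    2 black
    5→0: 0 black — skip
    8 gray
      8→1: 1 black — skip
    8 black
  5 black
  10→8: 8 black — skip
  4 gray
    4→2: 2 black — skip
  4 black
10 black
3 gray
  11 gray
    6 gray
      6→1: 1 black — skip
    6 black
    7 gray
      7→10: 10 black — skip
      7→0: 0 black — skip
    7 black
  11 black
  3→10: 10 black — skip
  9 gray
    9→1: 1 black — skip
    9→4: 4 black — skip
  9 black
  3→8: 8 black — skip
3 black
Every edge goes to a white or black vertex — no back edge, so the graph is acyclic.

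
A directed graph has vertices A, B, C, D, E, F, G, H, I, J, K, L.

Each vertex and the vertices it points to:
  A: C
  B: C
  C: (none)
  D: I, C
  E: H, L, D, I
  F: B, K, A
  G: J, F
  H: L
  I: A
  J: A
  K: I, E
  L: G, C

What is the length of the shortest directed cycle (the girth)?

5

For each vertex v, BFS finds the shortest path from v back to v.
The shortest such closed walk is F → K → E → L → G → F, length 5.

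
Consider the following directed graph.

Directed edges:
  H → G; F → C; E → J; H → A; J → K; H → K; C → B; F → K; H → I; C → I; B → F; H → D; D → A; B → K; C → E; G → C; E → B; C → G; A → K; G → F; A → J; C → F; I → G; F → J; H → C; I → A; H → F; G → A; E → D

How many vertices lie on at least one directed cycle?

A vertex is on a directed cycle iff it belongs to a strongly connected component of size ≥ 2 (or has a self-loop).
The vertices on cycles are {B, C, E, F, G, I} — 6 in total.

6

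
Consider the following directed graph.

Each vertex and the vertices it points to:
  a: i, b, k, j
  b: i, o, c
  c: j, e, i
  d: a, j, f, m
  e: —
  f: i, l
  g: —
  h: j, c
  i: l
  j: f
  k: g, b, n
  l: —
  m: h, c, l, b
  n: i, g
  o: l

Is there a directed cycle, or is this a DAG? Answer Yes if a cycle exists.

DFS with white/gray/black marking, starting from e:
e gray
e black
a gray
  i gray
    l gray
    l black
  i black
  b gray
    b→i: i black — skip
    o gray
      o→l: l black — skip
    o black
    c gray
      j gray
        f gray
          f→i: i black — skip
          f→l: l black — skip
        f black
      j black
      c→e: e black — skip
      c→i: i black — skip
    c black
  b black
  k gray
    g gray
    g black
    k→b: b black — skip
    n gray
      n→i: i black — skip
      n→g: g black — skip
    n black
  k black
  a→j: j black — skip
a black
d gray
  d→a: a black — skip
  d→j: j black — skip
  d→f: f black — skip
  m gray
    h gray
      h→j: j black — skip
      h→c: c black — skip
    h black
    m→c: c black — skip
    m→l: l black — skip
    m→b: b black — skip
  m black
d black
Every edge goes to a white or black vertex — no back edge, so the graph is acyclic.

No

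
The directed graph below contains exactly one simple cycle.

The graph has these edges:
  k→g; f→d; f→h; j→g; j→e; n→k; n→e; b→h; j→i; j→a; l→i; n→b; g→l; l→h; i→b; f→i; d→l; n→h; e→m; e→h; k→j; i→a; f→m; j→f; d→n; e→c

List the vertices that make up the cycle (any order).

DFS with gray/black marking from d:
d gray
  l gray
    h gray
    h black
    i gray
      b gray
        b→h: h black — skip
      b black
      a gray
      a black
    i black
  l black
  n gray
    e gray
      m gray
      m black
      e→h: h black — skip
      c gray
      c black
    e black
    n→h: h black — skip
    k gray
      g gray
        g→l: l black — skip
      g black
      j gray
        j→e: e black — skip
        j→a: a black — skip
        j→g: g black — skip
        j→i: i black — skip
        f gray
          f→d: d is gray → back edge
Back edge closes the cycle d → n → k → j → f → d; its vertices are {d, f, j, k, n}.

d, f, j, k, n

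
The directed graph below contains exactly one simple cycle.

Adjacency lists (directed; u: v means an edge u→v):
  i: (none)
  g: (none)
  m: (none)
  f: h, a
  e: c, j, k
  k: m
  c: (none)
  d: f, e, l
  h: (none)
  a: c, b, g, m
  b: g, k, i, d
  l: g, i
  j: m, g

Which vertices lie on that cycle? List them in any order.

DFS with gray/black marking from d:
d gray
  f gray
    h gray
    h black
    a gray
      c gray
      c black
      b gray
        g gray
        g black
        k gray
          m gray
          m black
        k black
        i gray
        i black
        b→d: d is gray → back edge
Back edge closes the cycle d → f → a → b → d; its vertices are {a, b, d, f}.

a, b, d, f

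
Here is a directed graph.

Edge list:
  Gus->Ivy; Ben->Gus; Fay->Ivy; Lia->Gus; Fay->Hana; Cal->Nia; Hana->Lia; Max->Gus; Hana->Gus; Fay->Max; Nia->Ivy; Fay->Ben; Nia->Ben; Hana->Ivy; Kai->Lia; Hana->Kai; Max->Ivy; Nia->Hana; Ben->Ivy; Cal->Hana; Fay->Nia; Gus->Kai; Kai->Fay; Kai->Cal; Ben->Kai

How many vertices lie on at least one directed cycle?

A vertex is on a directed cycle iff it belongs to a strongly connected component of size ≥ 2 (or has a self-loop).
The vertices on cycles are {Ben, Cal, Fay, Gus, Kai, Lia, Max, Nia, Hana} — 9 in total.

9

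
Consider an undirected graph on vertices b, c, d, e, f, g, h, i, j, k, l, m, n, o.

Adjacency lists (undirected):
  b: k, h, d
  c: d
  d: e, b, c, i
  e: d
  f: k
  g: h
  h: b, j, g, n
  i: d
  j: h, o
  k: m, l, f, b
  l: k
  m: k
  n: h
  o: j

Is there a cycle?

DFS, tracking each vertex's parent; an edge to a visited non-parent vertex closes a cycle.
Start from n:
visit n (parent –)
  visit h (parent n)
    visit b (parent h)
      visit k (parent b)
        visit m (parent k)
          m–k: parent, skip
        visit l (parent k)
          l–k: parent, skip
        visit f (parent k)
          f–k: parent, skip
        k–b: parent, skip
      b–h: parent, skip
      visit d (parent b)
        visit e (parent d)
          e–d: parent, skip
        d–b: parent, skip
        visit c (parent d)
          c–d: parent, skip
        visit i (parent d)
          i–d: parent, skip
    visit j (parent h)
      j–h: parent, skip
      visit o (parent j)
        o–j: parent, skip
    visit g (parent h)
      g–h: parent, skip
    h–n: parent, skip
No non-parent visited neighbor found — the graph is a forest.

No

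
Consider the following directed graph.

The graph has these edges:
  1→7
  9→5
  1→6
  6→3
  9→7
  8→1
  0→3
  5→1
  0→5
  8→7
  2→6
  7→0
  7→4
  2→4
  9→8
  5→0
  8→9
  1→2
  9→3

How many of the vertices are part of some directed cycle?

A vertex is on a directed cycle iff it belongs to a strongly connected component of size ≥ 2 (or has a self-loop).
The vertices on cycles are {0, 1, 5, 7, 8, 9} — 6 in total.

6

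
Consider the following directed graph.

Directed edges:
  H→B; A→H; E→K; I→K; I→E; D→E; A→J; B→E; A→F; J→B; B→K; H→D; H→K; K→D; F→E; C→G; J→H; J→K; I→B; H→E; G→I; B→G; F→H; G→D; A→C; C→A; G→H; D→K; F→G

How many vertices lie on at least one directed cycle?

9

A vertex is on a directed cycle iff it belongs to a strongly connected component of size ≥ 2 (or has a self-loop).
The vertices on cycles are {A, B, C, D, E, G, H, I, K} — 9 in total.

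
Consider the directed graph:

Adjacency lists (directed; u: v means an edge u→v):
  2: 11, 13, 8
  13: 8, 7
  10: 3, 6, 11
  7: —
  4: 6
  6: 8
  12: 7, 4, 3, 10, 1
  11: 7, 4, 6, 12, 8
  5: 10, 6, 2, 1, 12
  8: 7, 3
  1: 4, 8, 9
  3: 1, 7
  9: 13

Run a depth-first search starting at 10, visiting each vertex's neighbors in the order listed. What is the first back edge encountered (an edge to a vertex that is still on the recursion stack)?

8→3

DFS from 10 (visiting each vertex's neighbors in the order listed); mark gray on enter, black on exit:
10 gray
  3 gray
    1 gray
      4 gray
        6 gray
          8 gray
            7 gray
            7 black
            8→3: 3 is gray → back edge
First back edge: 8 → 3.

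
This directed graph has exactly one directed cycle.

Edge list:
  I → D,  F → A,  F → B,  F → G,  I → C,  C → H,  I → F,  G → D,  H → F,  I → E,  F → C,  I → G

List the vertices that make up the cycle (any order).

C, F, H

DFS with gray/black marking from F:
F gray
  A gray
  A black
  C gray
    H gray
      H→F: F is gray → back edge
Back edge closes the cycle F → C → H → F; its vertices are {C, F, H}.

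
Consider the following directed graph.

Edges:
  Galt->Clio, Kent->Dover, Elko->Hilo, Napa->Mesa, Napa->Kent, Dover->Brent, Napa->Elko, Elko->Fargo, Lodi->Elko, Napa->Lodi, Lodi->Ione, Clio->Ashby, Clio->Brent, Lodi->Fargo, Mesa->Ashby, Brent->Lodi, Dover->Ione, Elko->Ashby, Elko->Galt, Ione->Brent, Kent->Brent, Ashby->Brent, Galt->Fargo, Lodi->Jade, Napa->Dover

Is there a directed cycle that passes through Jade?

No

Jade lies on a cycle iff there is a path from Jade back to itself.
Exploring from Jade, it never reaches itself; equivalently, its strongly connected component is a singleton.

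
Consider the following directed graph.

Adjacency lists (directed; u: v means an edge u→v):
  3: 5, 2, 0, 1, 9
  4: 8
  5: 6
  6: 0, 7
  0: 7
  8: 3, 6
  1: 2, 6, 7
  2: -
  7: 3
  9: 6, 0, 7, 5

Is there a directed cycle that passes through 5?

5 is on a cycle iff 5 can reach itself via ≥1 edge.
5 → 6 → 7 → 3 → 5 — yes.

Yes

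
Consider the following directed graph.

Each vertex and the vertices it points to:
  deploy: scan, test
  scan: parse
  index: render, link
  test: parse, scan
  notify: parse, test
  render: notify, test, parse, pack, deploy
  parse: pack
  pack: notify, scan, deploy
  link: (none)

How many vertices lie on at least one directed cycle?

6

A vertex is on a directed cycle iff it belongs to a strongly connected component of size ≥ 2 (or has a self-loop).
The vertices on cycles are {pack, scan, test, parse, deploy, notify} — 6 in total.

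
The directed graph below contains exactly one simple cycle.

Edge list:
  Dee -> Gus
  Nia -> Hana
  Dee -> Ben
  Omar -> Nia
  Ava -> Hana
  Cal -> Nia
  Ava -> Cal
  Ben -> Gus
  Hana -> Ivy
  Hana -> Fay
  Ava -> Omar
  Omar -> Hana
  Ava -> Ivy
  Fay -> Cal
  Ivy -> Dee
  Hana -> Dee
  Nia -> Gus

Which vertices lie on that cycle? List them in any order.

Cal, Fay, Nia, Hana

DFS with gray/black marking from Hana:
Hana gray
  Dee gray
    Gus gray
    Gus black
    Ben gray
      Ben→Gus: Gus black — skip
    Ben black
  Dee black
  Fay gray
    Cal gray
      Nia gray
        Nia→Hana: Hana is gray → back edge
Back edge closes the cycle Hana → Fay → Cal → Nia → Hana; its vertices are {Cal, Fay, Nia, Hana}.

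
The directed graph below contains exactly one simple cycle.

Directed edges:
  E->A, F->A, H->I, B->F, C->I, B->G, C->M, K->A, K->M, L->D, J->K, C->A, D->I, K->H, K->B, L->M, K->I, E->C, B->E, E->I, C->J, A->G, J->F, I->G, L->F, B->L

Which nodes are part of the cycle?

DFS with gray/black marking from J:
J gray
  F gray
    A gray
      G gray
      G black
    A black
  F black
  K gray
    M gray
    M black
    K→A: A black — skip
    B gray
      L gray
        D gray
          I gray
            I→G: G black — skip
          I black
        D black
        L→M: M black — skip
        L→F: F black — skip
      L black
      E gray
        E→A: A black — skip
        E→I: I black — skip
        C gray
          C→I: I black — skip
          C→A: A black — skip
          C→M: M black — skip
          C→J: J is gray → back edge
Back edge closes the cycle J → K → B → E → C → J; its vertices are {B, C, E, J, K}.

B, C, E, J, K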